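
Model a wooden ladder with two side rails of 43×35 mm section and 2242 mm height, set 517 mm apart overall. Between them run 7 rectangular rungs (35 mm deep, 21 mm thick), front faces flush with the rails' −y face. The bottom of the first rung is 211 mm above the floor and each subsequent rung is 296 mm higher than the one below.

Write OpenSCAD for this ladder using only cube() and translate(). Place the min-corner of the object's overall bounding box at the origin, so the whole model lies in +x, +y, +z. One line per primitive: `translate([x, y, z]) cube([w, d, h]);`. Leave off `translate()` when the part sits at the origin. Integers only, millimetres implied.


cube([43, 35, 2242]);
translate([474, 0, 0]) cube([43, 35, 2242]);
translate([43, 0, 211]) cube([431, 35, 21]);
translate([43, 0, 507]) cube([431, 35, 21]);
translate([43, 0, 803]) cube([431, 35, 21]);
translate([43, 0, 1099]) cube([431, 35, 21]);
translate([43, 0, 1395]) cube([431, 35, 21]);
translate([43, 0, 1691]) cube([431, 35, 21]);
translate([43, 0, 1987]) cube([431, 35, 21]);


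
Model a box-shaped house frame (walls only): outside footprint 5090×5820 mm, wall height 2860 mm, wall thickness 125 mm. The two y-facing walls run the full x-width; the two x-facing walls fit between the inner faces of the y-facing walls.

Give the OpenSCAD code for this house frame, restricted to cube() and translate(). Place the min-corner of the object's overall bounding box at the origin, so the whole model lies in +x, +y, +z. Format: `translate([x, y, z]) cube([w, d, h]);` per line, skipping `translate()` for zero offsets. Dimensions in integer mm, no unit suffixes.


cube([5090, 125, 2860]);
translate([0, 5695, 0]) cube([5090, 125, 2860]);
translate([0, 125, 0]) cube([125, 5570, 2860]);
translate([4965, 125, 0]) cube([125, 5570, 2860]);


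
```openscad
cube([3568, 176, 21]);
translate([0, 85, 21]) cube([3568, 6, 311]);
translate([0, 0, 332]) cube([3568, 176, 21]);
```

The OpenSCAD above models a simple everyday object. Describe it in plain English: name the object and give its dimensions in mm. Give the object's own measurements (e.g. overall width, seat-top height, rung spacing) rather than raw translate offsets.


An I-beam lying along x, 3568 mm long. Overall section height 353 mm. Two flanges 176 mm wide (y) and 21 mm thick, one on the floor and one at the top; a web 6 mm thick runs between them, centred on the flange width.


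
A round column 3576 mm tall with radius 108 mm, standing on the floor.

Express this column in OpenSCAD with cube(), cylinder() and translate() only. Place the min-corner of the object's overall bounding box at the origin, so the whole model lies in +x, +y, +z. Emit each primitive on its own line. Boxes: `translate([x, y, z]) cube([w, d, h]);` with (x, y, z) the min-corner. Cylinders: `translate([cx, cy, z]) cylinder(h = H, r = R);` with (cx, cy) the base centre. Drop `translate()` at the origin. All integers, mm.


translate([108, 108, 0]) cylinder(h = 3576, r = 108);


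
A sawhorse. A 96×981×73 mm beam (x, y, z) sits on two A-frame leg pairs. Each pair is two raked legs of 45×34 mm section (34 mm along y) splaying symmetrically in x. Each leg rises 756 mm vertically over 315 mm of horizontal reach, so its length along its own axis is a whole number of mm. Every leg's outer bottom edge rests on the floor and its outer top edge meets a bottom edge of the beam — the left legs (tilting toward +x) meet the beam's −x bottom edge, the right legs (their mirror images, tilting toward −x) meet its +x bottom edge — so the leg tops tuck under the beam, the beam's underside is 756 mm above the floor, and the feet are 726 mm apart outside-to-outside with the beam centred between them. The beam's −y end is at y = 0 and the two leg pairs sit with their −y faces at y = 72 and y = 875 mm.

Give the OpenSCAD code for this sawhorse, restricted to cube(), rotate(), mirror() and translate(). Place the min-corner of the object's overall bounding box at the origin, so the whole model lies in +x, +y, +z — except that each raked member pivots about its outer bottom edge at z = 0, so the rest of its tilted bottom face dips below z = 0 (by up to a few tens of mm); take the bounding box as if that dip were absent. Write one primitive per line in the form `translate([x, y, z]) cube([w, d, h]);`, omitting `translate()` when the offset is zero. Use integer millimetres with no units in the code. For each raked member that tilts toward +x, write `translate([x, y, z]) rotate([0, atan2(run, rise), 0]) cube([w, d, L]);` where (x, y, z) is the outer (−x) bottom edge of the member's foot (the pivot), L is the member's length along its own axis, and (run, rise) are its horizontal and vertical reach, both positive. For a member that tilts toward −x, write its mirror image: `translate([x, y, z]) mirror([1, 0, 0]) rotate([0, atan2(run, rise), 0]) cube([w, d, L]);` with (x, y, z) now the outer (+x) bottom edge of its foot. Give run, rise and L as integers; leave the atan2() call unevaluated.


translate([315, 0, 756]) cube([96, 981, 73]);
translate([0, 72, 0]) rotate([0, atan2(315, 756), 0]) cube([45, 34, 819]);
translate([726, 72, 0]) mirror([1, 0, 0]) rotate([0, atan2(315, 756), 0]) cube([45, 34, 819]);
translate([0, 875, 0]) rotate([0, atan2(315, 756), 0]) cube([45, 34, 819]);
translate([726, 875, 0]) mirror([1, 0, 0]) rotate([0, atan2(315, 756), 0]) cube([45, 34, 819]);


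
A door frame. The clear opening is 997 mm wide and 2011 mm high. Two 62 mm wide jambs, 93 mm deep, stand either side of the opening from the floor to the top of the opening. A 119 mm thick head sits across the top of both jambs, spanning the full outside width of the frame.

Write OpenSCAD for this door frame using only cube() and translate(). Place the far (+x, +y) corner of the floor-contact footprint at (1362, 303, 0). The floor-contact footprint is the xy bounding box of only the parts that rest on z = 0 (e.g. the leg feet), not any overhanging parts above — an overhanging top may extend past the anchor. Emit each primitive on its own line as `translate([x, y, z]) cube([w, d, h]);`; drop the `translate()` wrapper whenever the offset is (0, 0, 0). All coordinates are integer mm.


translate([241, 210, 0]) cube([62, 93, 2011]);
translate([1300, 210, 0]) cube([62, 93, 2011]);
translate([241, 210, 2011]) cube([1121, 93, 119]);


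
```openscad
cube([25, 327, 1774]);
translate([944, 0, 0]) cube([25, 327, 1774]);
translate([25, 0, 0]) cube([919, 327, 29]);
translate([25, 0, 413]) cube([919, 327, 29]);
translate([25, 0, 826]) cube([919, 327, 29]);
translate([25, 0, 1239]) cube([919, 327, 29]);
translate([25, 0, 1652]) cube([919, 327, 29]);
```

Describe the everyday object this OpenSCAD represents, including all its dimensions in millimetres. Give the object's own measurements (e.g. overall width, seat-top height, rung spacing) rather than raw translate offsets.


An open bookshelf. Two side panels, each 25 mm thick, 327 mm deep and 1774 mm tall, stand 969 mm apart (outside-to-outside). Between them sit 5 shelves, each 29 mm thick and 327 mm deep, spanning the full gap between the sides. The bottom shelf rests on the floor (its underside at z = 0) and the clear gap between one shelf's top and the next shelf's underside is 384 mm.


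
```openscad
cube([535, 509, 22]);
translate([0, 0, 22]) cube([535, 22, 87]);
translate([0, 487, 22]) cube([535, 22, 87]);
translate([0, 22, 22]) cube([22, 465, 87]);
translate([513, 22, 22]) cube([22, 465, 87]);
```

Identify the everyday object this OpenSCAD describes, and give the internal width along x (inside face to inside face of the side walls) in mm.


An open box. The internal width is 491 mm.

A 535×509 base slab with four walls standing on it — an open box. The base is 535 mm wide and the walls are 22 mm thick, so the internal width is 535 − 2 × 22 = 491 mm.


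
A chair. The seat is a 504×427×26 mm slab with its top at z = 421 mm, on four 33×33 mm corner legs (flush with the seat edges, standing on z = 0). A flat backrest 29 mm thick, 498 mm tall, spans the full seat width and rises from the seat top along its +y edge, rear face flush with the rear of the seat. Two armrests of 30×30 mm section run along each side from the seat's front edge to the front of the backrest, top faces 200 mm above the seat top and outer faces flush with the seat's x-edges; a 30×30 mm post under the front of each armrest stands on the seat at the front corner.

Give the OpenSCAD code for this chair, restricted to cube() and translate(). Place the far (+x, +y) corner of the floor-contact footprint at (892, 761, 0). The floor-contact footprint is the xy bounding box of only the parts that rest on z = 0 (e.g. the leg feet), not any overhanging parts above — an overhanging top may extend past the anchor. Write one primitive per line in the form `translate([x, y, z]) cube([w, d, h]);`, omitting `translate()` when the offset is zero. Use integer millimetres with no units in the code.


// leg_h = 421 - 26 = 395
// arm post h = 200 - 30 = 170
translate([388, 334, 395]) cube([504, 427, 26]);
translate([388, 334, 0]) cube([33, 33, 395]);
translate([859, 334, 0]) cube([33, 33, 395]);
translate([388, 728, 0]) cube([33, 33, 395]);
translate([859, 728, 0]) cube([33, 33, 395]);
translate([388, 732, 421]) cube([504, 29, 498]);
translate([388, 334, 591]) cube([30, 398, 30]);
translate([862, 334, 591]) cube([30, 398, 30]);
translate([388, 334, 421]) cube([30, 30, 170]);
translate([862, 334, 421]) cube([30, 30, 170]);


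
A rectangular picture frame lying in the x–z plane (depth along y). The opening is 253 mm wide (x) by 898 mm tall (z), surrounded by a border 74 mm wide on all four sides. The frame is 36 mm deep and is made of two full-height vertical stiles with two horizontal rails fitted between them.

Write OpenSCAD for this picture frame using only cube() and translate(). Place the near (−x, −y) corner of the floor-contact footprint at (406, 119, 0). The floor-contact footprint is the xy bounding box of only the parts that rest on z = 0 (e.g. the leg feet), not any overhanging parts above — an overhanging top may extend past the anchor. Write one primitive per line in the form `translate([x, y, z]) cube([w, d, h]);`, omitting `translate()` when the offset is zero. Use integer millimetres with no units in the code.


translate([406, 119, 0]) cube([74, 36, 1046]);
translate([733, 119, 0]) cube([74, 36, 1046]);
translate([480, 119, 0]) cube([253, 36, 74]);
translate([480, 119, 972]) cube([253, 36, 74]);


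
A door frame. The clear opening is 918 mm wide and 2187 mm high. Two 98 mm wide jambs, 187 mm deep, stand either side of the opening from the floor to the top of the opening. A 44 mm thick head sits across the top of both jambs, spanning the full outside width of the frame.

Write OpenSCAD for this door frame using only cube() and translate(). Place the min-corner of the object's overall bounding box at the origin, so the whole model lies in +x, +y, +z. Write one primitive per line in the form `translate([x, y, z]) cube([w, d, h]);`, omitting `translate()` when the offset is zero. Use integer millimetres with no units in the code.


cube([98, 187, 2187]);
translate([1016, 0, 0]) cube([98, 187, 2187]);
translate([0, 0, 2187]) cube([1114, 187, 44]);


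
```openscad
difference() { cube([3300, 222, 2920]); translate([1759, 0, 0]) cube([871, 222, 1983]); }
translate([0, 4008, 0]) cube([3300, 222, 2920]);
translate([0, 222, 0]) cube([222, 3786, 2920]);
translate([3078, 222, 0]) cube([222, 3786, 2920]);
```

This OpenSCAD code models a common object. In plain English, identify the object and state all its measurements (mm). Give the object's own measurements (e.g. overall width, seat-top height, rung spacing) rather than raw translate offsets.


A single room: four walls, each 2920 mm tall and 222 mm thick, enclosing an outside footprint 3300×4230 mm (x × y), no floor or roof. The front and back walls (−y and +y sides) run the full x-width; the side walls fit between their inner faces. A door opening 871 mm wide and 1983 mm tall is cut through the front wall from the floor up, its −x edge 1759 mm from the wall's −x end.


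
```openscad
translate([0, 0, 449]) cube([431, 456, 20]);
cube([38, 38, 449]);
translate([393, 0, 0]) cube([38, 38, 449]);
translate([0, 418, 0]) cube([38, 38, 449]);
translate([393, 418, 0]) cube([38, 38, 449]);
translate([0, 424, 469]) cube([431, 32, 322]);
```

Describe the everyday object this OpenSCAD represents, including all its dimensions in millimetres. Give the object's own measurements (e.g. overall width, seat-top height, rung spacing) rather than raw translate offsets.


A chair. The seat is a 431×456×20 mm slab with its top at z = 469 mm, on four 38×38 mm corner legs (flush with the seat edges, standing on z = 0). A flat backrest 32 mm thick, 322 mm tall, spans the full seat width and rises from the seat top along its +y edge, rear face flush with the rear of the seat.


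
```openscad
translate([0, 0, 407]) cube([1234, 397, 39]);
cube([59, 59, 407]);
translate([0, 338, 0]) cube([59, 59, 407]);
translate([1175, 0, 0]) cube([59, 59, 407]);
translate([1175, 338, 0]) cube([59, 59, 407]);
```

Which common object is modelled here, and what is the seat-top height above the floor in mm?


A bench. The seat-top height is 446 mm.

A long slab on four corner posts — a bench. The slab sits at z = 407 with thickness 39, so the top is 407 + 39 = 446 mm.


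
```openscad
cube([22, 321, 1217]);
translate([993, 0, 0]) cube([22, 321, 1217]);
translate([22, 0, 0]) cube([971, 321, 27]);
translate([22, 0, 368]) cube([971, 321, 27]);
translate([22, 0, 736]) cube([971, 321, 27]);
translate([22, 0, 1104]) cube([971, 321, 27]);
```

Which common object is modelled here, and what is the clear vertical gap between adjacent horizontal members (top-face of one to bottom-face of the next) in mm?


A bookshelf. The clear shelf gap is 341 mm.

Two tall side panels with 4 horizontal boards between them — a bookshelf. The first two shelf undersides are at z = 0 and z = 368; with shelf thickness 27, the clear gap is 368 − 0 − 27 = 341 mm.


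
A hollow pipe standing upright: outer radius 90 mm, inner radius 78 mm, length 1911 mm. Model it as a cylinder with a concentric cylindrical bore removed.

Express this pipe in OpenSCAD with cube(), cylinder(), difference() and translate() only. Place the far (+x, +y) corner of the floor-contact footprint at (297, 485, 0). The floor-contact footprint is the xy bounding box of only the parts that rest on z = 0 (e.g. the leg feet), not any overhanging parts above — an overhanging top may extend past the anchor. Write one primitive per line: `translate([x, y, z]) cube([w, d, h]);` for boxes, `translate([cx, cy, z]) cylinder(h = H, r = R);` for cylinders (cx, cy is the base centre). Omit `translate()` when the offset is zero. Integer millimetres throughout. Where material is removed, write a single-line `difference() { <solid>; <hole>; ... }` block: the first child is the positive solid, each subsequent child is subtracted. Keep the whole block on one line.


difference() { translate([207, 395, 0]) cylinder(h = 1911, r = 90); translate([207, 395, 0]) cylinder(h = 1911, r = 78); }


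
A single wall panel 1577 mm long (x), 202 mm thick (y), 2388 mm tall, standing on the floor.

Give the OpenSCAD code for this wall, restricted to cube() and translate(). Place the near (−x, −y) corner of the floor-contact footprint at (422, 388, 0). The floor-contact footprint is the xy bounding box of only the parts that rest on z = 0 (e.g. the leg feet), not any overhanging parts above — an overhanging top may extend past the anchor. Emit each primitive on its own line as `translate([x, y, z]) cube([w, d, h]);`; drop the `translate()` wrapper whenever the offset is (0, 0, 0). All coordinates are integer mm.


translate([422, 388, 0]) cube([1577, 202, 2388]);


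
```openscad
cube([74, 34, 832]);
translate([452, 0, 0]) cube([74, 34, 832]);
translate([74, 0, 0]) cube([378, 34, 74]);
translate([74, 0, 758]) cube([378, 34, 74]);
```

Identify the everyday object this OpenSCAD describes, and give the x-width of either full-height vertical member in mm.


A picture frame. The border width is 74 mm.

Four thin pieces enclosing a rectangular opening — a picture frame. The two full-height stiles are 832 mm tall; the top rail sits at z = 758 and is 74 mm tall, so the border above the opening is 832 − 758 = 74 mm, matching the stile x-width.


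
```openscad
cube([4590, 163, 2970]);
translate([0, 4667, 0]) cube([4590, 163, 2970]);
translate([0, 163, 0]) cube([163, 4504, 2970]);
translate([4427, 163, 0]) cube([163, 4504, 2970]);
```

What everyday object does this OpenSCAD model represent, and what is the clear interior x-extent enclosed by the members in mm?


A house (or room) frame. The interior width is 4264 mm.

Four 2970 mm walls enclosing a rectangle with no floor or roof — a room or house frame. Outside width is 4590 mm and wall thickness is 163 mm, so the interior width is 4590 − 2 × 163 = 4264 mm.


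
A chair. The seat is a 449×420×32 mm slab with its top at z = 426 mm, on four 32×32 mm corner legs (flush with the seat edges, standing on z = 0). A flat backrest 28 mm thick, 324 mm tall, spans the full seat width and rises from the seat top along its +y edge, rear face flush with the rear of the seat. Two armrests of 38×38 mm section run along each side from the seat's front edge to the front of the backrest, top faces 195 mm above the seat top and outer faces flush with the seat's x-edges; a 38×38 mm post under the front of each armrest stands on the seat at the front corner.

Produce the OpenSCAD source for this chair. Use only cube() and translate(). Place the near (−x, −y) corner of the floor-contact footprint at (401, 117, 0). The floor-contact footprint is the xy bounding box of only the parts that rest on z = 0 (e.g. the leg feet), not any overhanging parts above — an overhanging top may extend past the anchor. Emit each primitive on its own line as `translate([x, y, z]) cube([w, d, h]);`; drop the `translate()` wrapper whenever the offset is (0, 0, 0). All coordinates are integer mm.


translate([401, 117, 394]) cube([449, 420, 32]);
translate([401, 117, 0]) cube([32, 32, 394]);
translate([818, 117, 0]) cube([32, 32, 394]);
translate([401, 505, 0]) cube([32, 32, 394]);
translate([818, 505, 0]) cube([32, 32, 394]);
translate([401, 509, 426]) cube([449, 28, 324]);
translate([401, 117, 583]) cube([38, 392, 38]);
translate([812, 117, 583]) cube([38, 392, 38]);
translate([401, 117, 426]) cube([38, 38, 157]);
translate([812, 117, 426]) cube([38, 38, 157]);


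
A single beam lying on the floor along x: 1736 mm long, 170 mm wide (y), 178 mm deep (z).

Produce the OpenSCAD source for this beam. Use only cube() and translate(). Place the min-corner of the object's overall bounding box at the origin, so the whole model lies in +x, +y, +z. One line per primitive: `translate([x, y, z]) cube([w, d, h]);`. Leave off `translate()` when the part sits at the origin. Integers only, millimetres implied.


cube([1736, 170, 178]);


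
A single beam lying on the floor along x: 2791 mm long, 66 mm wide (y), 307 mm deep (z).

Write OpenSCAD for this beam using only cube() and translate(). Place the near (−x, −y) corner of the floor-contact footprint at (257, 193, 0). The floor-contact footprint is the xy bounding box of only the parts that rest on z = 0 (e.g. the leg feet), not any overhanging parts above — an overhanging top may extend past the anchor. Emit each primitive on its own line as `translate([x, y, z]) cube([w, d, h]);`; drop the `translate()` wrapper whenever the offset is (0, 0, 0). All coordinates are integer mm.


translate([257, 193, 0]) cube([2791, 66, 307]);


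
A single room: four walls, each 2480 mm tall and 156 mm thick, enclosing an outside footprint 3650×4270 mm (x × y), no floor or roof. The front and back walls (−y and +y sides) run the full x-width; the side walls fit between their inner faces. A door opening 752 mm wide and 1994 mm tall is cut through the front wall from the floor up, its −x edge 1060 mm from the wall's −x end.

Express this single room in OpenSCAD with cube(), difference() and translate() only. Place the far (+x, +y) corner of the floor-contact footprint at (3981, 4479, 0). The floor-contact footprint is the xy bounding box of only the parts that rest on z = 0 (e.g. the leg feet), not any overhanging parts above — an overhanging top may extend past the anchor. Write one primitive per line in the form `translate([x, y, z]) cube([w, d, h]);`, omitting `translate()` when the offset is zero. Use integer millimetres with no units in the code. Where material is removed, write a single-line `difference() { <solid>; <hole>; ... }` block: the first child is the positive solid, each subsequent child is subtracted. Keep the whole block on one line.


difference() { translate([331, 209, 0]) cube([3650, 156, 2480]); translate([1391, 209, 0]) cube([752, 156, 1994]); }
translate([331, 4323, 0]) cube([3650, 156, 2480]);
translate([331, 365, 0]) cube([156, 3958, 2480]);
translate([3825, 365, 0]) cube([156, 3958, 2480]);


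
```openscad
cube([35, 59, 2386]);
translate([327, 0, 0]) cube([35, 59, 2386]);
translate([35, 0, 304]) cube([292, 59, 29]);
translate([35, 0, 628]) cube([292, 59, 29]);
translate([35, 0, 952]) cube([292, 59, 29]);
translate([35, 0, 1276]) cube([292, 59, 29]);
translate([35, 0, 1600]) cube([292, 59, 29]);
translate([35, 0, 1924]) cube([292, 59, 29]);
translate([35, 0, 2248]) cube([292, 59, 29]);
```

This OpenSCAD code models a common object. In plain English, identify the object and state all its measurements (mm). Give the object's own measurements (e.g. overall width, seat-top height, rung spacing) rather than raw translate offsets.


A straight ladder. Two 35×59 mm vertical rails, 2386 mm tall, stand 362 mm apart (outside-to-outside) with their front faces coplanar on the −y side. 7 rungs, each 59 mm deep and 29 mm tall, span between the inner faces of the rails, front faces flush with the rails. The lowest rung's underside is at z = 304 mm and rungs are spaced 324 mm apart (underside to underside).


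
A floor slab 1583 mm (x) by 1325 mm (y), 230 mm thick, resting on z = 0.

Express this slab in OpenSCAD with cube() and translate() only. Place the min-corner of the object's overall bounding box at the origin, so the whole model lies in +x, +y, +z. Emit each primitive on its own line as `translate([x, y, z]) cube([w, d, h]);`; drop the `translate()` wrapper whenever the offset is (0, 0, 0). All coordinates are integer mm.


cube([1583, 1325, 230]);


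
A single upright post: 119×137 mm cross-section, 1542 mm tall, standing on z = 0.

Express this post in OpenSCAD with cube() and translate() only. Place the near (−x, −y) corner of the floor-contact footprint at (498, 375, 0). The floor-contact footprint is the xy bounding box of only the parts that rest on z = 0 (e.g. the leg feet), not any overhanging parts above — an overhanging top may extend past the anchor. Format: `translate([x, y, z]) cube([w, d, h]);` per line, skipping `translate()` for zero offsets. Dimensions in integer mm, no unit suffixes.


translate([498, 375, 0]) cube([119, 137, 1542]);


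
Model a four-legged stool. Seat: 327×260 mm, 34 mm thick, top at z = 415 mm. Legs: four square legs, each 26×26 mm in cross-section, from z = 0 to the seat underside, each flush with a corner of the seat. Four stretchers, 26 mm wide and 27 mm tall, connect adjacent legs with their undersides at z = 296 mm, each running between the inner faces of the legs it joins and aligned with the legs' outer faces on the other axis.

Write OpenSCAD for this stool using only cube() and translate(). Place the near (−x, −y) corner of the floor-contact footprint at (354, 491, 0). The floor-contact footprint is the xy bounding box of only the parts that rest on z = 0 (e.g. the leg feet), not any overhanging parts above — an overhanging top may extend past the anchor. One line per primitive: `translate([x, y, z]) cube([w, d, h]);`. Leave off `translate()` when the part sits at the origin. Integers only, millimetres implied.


translate([354, 491, 381]) cube([327, 260, 34]);
translate([354, 491, 0]) cube([26, 26, 381]);
translate([655, 491, 0]) cube([26, 26, 381]);
translate([354, 725, 0]) cube([26, 26, 381]);
translate([655, 725, 0]) cube([26, 26, 381]);
translate([380, 491, 296]) cube([275, 26, 27]);
translate([380, 725, 296]) cube([275, 26, 27]);
translate([354, 517, 296]) cube([26, 208, 27]);
translate([655, 517, 296]) cube([26, 208, 27]);


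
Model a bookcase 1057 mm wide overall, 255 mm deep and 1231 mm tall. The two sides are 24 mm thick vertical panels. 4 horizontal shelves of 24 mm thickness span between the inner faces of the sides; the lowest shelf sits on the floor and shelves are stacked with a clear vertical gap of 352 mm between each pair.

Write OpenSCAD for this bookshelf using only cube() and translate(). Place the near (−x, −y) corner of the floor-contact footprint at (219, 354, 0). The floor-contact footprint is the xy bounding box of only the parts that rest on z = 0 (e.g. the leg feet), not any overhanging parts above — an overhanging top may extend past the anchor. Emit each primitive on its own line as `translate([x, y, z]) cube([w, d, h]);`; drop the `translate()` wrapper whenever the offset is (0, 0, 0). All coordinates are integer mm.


translate([219, 354, 0]) cube([24, 255, 1231]);
translate([1252, 354, 0]) cube([24, 255, 1231]);
translate([243, 354, 0]) cube([1009, 255, 24]);
translate([243, 354, 376]) cube([1009, 255, 24]);
translate([243, 354, 752]) cube([1009, 255, 24]);
translate([243, 354, 1128]) cube([1009, 255, 24]);


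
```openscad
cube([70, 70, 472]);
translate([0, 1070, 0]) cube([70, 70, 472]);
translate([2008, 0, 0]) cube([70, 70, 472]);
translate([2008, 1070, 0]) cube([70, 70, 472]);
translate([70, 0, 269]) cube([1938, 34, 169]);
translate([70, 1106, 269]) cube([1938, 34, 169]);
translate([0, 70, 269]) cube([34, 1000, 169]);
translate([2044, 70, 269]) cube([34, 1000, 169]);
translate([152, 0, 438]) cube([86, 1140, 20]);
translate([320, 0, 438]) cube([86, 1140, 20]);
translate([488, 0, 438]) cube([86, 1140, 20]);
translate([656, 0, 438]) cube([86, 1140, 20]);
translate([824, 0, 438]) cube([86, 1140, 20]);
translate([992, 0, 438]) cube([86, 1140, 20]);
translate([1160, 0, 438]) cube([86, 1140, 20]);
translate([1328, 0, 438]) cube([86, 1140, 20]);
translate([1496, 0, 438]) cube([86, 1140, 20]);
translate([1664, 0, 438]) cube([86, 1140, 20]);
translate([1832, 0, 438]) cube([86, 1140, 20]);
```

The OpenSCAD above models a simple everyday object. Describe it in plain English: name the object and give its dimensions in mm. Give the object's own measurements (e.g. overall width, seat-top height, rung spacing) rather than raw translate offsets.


A bed frame 2078 mm long (x) by 1140 mm wide (y). Four 70×70 mm corner posts, 472 mm tall, at the corners of the footprint. Four rails of 34 mm thickness and 169 mm height run between adjacent posts with their undersides at z = 269 mm, their outer faces flush with the outside of the frame (the two x-running rails run between the posts' inner faces; the two y-running rails run between the posts' inner faces). 11 slats, each 86 mm wide (x) and 20 mm thick, lie across the top of the two x-running rails, running the full 1140 mm width of the frame in y; along x they sit between the end posts with a 82 mm gap after the −x posts and between neighbouring slats, leaving 90 mm before the +x posts.


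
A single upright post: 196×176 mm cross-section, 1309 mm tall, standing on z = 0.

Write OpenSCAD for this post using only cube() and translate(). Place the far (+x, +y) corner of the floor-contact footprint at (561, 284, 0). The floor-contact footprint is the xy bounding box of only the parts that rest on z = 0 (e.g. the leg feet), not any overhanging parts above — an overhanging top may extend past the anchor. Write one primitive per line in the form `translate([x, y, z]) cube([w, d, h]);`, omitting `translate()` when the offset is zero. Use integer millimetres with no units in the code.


translate([365, 108, 0]) cube([196, 176, 1309]);


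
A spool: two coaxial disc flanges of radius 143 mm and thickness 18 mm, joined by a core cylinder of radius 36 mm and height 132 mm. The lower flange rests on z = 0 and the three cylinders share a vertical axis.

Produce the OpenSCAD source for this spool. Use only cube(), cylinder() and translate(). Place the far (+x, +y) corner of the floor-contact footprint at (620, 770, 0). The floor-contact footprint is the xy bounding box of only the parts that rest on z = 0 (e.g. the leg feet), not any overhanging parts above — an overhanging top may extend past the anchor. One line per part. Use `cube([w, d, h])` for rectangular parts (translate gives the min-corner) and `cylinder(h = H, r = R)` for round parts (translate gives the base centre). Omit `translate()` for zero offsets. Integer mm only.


translate([477, 627, 0]) cylinder(h = 18, r = 143);
translate([477, 627, 18]) cylinder(h = 132, r = 36);
translate([477, 627, 150]) cylinder(h = 18, r = 143);


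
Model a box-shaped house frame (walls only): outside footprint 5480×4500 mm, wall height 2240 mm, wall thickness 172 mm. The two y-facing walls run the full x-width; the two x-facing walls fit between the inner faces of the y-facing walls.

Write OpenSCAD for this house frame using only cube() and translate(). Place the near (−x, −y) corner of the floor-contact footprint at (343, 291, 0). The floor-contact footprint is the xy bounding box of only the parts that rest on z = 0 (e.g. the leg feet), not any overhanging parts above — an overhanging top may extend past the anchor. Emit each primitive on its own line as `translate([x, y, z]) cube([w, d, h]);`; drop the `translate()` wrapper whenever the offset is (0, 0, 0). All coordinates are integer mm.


translate([343, 291, 0]) cube([5480, 172, 2240]);
translate([343, 4619, 0]) cube([5480, 172, 2240]);
translate([343, 463, 0]) cube([172, 4156, 2240]);
translate([5651, 463, 0]) cube([172, 4156, 2240]);


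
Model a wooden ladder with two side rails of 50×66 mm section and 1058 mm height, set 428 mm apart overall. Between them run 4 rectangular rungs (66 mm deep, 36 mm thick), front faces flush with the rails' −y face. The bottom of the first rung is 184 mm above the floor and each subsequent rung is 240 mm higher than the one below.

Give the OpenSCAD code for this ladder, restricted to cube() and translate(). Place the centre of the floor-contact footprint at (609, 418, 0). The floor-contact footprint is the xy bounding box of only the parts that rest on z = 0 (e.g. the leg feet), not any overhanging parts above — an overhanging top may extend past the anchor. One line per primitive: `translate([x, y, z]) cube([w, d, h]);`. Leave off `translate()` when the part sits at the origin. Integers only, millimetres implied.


translate([395, 385, 0]) cube([50, 66, 1058]);
translate([773, 385, 0]) cube([50, 66, 1058]);
translate([445, 385, 184]) cube([328, 66, 36]);
translate([445, 385, 424]) cube([328, 66, 36]);
translate([445, 385, 664]) cube([328, 66, 36]);
translate([445, 385, 904]) cube([328, 66, 36]);


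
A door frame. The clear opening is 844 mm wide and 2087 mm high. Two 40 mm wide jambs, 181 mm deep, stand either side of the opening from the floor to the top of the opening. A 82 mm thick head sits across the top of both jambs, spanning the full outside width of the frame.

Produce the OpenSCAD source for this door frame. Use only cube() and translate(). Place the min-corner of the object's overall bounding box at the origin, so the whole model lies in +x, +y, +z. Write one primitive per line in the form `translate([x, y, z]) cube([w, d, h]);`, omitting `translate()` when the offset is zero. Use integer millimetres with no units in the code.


cube([40, 181, 2087]);
translate([884, 0, 0]) cube([40, 181, 2087]);
translate([0, 0, 2087]) cube([924, 181, 82]);


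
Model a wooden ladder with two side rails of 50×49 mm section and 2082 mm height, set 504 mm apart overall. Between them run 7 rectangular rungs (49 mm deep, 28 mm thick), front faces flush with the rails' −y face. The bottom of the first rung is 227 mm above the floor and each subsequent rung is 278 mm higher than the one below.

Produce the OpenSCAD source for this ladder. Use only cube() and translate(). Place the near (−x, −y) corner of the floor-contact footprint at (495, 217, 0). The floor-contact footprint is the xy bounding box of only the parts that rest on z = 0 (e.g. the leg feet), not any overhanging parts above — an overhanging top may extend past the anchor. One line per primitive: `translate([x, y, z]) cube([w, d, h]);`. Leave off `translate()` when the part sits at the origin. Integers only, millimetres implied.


// rung span = 504 - 2*50 = 404
// rung[k] z = 227 + k*278
translate([495, 217, 0]) cube([50, 49, 2082]);
translate([949, 217, 0]) cube([50, 49, 2082]);
translate([545, 217, 227]) cube([404, 49, 28]);
translate([545, 217, 505]) cube([404, 49, 28]);
translate([545, 217, 783]) cube([404, 49, 28]);
translate([545, 217, 1061]) cube([404, 49, 28]);
translate([545, 217, 1339]) cube([404, 49, 28]);
translate([545, 217, 1617]) cube([404, 49, 28]);
translate([545, 217, 1895]) cube([404, 49, 28]);


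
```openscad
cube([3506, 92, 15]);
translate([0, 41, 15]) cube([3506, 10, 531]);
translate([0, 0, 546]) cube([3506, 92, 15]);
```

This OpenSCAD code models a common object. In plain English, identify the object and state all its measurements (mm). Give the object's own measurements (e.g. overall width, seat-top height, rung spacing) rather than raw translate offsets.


An I-beam lying along x, 3506 mm long. Overall section height 561 mm. Two flanges 92 mm wide (y) and 15 mm thick, one on the floor and one at the top; a web 10 mm thick runs between them, centred on the flange width.


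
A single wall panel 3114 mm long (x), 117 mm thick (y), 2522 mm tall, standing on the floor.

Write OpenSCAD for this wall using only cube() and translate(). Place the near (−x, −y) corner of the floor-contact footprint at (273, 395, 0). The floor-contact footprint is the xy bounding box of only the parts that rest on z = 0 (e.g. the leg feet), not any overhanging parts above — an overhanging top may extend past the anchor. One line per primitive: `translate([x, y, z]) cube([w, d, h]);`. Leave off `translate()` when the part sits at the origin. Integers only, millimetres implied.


translate([273, 395, 0]) cube([3114, 117, 2522]);


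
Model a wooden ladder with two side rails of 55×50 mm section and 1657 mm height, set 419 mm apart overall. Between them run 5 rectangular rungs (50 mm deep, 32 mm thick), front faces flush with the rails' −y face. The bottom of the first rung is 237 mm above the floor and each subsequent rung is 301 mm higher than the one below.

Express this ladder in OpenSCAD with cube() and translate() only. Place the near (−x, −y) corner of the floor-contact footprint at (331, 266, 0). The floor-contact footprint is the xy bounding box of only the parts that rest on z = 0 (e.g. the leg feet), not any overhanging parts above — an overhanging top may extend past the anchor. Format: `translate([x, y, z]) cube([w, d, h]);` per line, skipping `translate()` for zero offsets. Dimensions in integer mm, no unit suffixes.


// rung span = 419 - 2*55 = 309
// rung[k] z = 237 + k*301
translate([331, 266, 0]) cube([55, 50, 1657]);
translate([695, 266, 0]) cube([55, 50, 1657]);
translate([386, 266, 237]) cube([309, 50, 32]);
translate([386, 266, 538]) cube([309, 50, 32]);
translate([386, 266, 839]) cube([309, 50, 32]);
translate([386, 266, 1140]) cube([309, 50, 32]);
translate([386, 266, 1441]) cube([309, 50, 32]);


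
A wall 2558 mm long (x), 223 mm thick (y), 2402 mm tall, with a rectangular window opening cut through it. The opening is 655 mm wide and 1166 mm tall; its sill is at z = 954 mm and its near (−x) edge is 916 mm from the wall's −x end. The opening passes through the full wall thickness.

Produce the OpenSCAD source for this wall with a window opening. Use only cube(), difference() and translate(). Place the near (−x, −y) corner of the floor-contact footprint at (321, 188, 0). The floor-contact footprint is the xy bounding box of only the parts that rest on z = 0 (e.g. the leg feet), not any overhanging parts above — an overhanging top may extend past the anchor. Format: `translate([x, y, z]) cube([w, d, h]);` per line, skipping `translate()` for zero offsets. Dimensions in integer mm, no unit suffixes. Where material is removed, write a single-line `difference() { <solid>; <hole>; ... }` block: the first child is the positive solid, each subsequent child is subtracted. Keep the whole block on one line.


difference() { translate([321, 188, 0]) cube([2558, 223, 2402]); translate([1237, 188, 954]) cube([655, 223, 1166]); }


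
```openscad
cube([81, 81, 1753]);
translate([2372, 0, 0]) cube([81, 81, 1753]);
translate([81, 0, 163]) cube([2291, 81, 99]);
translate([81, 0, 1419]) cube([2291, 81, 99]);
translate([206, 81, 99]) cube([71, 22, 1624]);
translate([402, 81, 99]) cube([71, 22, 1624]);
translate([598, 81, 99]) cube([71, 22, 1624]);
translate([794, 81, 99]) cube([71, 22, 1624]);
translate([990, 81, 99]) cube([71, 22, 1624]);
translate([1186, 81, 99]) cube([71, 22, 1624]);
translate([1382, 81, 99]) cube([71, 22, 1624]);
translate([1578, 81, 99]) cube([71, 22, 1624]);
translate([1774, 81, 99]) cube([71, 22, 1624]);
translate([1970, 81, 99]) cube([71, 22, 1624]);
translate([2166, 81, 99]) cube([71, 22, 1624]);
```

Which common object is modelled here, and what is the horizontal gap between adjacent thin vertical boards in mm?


A fence section. The picket gap is 125 mm.

Two posts, two rails, 11 pickets — a fence section. Span 2291 mm holds 11 pickets of 71 mm with 12 equal gaps: ⌊(2291 − 11·71) / 12⌋ = 125 mm.


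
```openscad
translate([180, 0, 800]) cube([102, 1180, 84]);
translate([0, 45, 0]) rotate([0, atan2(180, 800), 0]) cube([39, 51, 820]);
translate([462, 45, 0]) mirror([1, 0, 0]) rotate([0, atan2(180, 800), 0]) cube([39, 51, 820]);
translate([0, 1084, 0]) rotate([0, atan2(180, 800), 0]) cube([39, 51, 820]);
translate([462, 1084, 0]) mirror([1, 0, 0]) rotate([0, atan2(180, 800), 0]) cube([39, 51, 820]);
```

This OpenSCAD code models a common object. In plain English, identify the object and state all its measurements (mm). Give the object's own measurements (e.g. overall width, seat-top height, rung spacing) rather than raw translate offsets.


A sawhorse. A 102×1180×84 mm beam (x, y, z) sits on two A-frame leg pairs. Each pair is two raked legs of 39×51 mm section (51 mm along y) splaying symmetrically in x. Each leg rises 800 mm vertically over 180 mm of horizontal reach and is 820 mm long along its own axis. Every leg's outer bottom edge rests on the floor and its outer top edge meets a bottom edge of the beam — the left legs (tilting toward +x) meet the beam's −x bottom edge, the right legs (their mirror images, tilting toward −x) meet its +x bottom edge — so the leg tops tuck under the beam, the beam's underside is 800 mm above the floor, and the feet are 462 mm apart outside-to-outside with the beam centred between them. The two leg pairs are set in 45 mm from either end of the beam.


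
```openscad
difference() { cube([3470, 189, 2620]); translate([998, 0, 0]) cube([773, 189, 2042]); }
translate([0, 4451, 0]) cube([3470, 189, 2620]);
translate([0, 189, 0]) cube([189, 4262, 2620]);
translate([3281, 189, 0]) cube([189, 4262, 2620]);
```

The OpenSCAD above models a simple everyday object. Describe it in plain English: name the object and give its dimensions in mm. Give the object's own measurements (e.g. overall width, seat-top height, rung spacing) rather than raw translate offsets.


A single room: four walls, each 2620 mm tall and 189 mm thick, enclosing an outside footprint 3470×4640 mm (x × y), no floor or roof. The front and back walls (−y and +y sides) run the full x-width; the side walls fit between their inner faces. A door opening 773 mm wide and 2042 mm tall is cut through the front wall from the floor up, its −x edge 998 mm from the wall's −x end.
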